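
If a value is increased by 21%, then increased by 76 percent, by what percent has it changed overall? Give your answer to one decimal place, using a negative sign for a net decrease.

113.0%

The combined multiplier is 1.21 × 1.76 = 2.1296.
That corresponds to an increase of 113.0%.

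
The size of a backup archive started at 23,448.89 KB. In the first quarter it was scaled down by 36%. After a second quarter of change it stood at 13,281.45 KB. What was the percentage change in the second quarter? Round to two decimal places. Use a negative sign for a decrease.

After the first quarter: 23,448.89 × 0.64 = 15007.2896.
Second-quarter multiplier: 13,281.45 ÷ 15007.2896 ≈ 0.885.
That is a change of -11.50%.

-11.50%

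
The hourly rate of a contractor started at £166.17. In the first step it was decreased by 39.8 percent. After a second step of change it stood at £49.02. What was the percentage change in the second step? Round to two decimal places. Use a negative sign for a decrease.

After the first step: £166.17 × 0.602 = £100.03434.
Second-step multiplier: £49.02 ÷ £100.03434 ≈ 0.490032.
That is a change of -51.00%.

-51.00%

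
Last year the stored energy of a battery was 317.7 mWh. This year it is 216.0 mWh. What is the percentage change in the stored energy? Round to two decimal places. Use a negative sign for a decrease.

-32.01%

Change: 216.0 − 317.7 = -101.7.
Relative to the original: -101.7 ÷ 317.7 ≈ -32.01%.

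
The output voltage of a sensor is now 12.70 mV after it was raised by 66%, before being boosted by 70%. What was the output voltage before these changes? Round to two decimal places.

The overall multiplier applied was 1.66 × 1.7 = 2.822.
So the original output voltage was 12.70 ÷ 2.822 ≈ 4.50 mV.

4.50 mV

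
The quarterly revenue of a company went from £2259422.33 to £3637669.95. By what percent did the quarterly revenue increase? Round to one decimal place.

61.0%

Change: £3637669.95 − £2259422.33 = £1378247.62.
Relative to the original: £1378247.62 ÷ £2259422.33 ≈ 61.0%.
So the quarterly revenue increased by 61.0%.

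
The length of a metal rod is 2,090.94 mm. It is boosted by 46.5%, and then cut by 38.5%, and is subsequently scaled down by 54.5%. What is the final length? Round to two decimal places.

46.5% increase: 2,090.94 × 1.465 = 3063.2271.
Apply the 38.5% decrease: 3063.2271 × 0.615 = 1883.8846665.
54.5% decrease: 1883.8846665 × 0.455 = 857.1675232575 ≈ 857.17.

857.17 mm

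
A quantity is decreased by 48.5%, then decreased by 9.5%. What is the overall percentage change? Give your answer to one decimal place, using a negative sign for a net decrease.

-53.4%

The combined multiplier is 0.515 × 0.905 = 0.466075.
That corresponds to a decrease of 53.4%.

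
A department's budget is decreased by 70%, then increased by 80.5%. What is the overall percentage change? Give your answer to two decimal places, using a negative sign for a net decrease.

A 70% decrease multiplies by 0.3.
Then an 80.5% increase: 0.3 × 1.805 = 0.5415.
Overall factor 0.5415, i.e. -45.85%.

-45.85%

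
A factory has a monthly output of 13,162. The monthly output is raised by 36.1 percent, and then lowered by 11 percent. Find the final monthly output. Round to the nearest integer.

15,943

Each change multiplies by a factor: 1.361 × 0.89 = 1.21129.
13,162 × 1.21129 = 15942.99898 ≈ 15,943.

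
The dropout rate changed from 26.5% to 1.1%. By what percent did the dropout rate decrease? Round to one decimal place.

The change is 1.1 − 26.5 = -25.4 percentage points.
Relative to the original 26.5%, that is -25.4 ÷ 26.5 ≈ -95.8%.
So the dropout rate fell by 95.8%.

95.8%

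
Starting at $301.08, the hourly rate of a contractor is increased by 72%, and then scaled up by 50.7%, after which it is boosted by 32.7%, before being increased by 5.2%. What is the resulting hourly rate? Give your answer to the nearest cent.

Each change multiplies by a factor: 1.72 × 1.507 × 1.327 × 1.052 = 3.61849820816.
$301.08 × 3.61849820816 = $1089.4574405128128 ≈ $1089.46.

$1089.46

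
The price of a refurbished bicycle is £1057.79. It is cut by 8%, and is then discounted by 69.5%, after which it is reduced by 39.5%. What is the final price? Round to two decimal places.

£179.57

8% decrease: £1057.79 × 0.92 = £973.1668.
After the 69.5% decrease: £973.1668 × 0.305 = £296.815874.
Apply the 39.5% decrease: £296.815874 × 0.605 = £179.57360377 ≈ £179.57.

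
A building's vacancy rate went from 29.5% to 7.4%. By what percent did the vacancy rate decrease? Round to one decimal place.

74.9%

The change is 7.4 − 29.5 = -22.1 percentage points.
Relative to the original 29.5%, that is -22.1 ÷ 29.5 ≈ -74.9%.
So the vacancy rate fell by 74.9%.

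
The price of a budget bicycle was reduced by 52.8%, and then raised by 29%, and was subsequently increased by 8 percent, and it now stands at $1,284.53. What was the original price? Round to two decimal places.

The overall multiplier applied was 0.472 × 1.29 × 1.08 = 0.6575904.
So the original price was $1,284.53 ÷ 0.6575904 ≈ $1,953.39.

$1,953.39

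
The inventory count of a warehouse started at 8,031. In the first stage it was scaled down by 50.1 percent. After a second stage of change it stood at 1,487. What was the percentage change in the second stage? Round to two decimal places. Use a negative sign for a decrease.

-62.89%

After the first stage: 8,031 × 0.499 = 4007.469.
Second-stage multiplier: 1,487 ÷ 4007.469 ≈ 0.371057.
That is a change of -62.89%.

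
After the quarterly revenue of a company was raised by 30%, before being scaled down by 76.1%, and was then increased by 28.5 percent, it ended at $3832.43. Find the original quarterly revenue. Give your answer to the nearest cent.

Undoing the 28.5% increase: $3832.43 ÷ 1.285 ≈ $2982.435798.
Undoing the 76.1% decrease: $2982.435798 ÷ 0.239 ≈ $12478.81087.
Undoing the 30% increase: $12478.81087 ÷ 1.3 ≈ $9599.09.

$9599.09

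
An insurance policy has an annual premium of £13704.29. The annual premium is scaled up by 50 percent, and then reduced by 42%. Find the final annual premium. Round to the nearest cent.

£11922.73

50% increase: £13704.29 × 1.5 = £20556.435.
Apply the 42% decrease: £20556.435 × 0.58 = £11922.7323 ≈ £11922.73.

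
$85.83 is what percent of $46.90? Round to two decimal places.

183.01%

$85.83 ÷ $46.90 ≈ 183.01%.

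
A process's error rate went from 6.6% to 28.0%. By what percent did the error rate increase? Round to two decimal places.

The change is 28.0 − 6.6 = 21.4 percentage points.
Relative to the original 6.6%, that is 21.4 ÷ 6.6 ≈ 324.24%.
So the error rate rose by 324.24%.

324.24%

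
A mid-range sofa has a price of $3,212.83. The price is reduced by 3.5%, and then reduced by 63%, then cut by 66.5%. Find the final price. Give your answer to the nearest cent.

Apply the 3.5% decrease: $3,212.83 × 0.965 = $3100.38095.
Apply the 63% decrease: $3100.38095 × 0.37 = $1147.1409515.
After the 66.5% decrease: $1147.1409515 × 0.335 = $384.2922187525 ≈ $384.29.

$384.29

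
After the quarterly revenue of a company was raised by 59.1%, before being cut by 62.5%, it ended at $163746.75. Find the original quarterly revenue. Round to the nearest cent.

$274455.06

The overall multiplier applied was 1.591 × 0.375 = 0.596625.
So the original quarterly revenue was $163746.75 ÷ 0.596625 ≈ $274455.06.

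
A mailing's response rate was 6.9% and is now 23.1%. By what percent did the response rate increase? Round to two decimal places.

The change is 23.1 − 6.9 = 16.2 percentage points.
Relative to the original 6.9%, that is 16.2 ÷ 6.9 ≈ 234.78%.
So the response rate rose by 234.78%.

234.78%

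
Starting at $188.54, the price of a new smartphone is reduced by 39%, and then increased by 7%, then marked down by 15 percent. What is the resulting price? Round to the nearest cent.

$104.60

Apply the 39% decrease: $188.54 × 0.61 = $115.0094.
After the 7% increase: $115.0094 × 1.07 = $123.060058.
15% decrease: $123.060058 × 0.85 = $104.6010493 ≈ $104.60.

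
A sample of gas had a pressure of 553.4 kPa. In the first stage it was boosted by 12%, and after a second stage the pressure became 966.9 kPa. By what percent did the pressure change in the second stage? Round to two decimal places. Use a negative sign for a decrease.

56.00%

After the first stage: 553.4 × 1.12 = 619.808.
Second-stage multiplier: 966.9 ÷ 619.808 ≈ 1.559999.
That is a change of 56.00%.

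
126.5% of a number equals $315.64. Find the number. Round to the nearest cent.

$315.64 ÷ 1.265 ≈ $249.52.

$249.52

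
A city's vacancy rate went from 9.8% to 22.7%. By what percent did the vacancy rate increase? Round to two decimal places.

131.63%

The change is 22.7 − 9.8 = 12.9 percentage points.
Relative to the original 9.8%, that is 12.9 ÷ 9.8 ≈ 131.63%.
So the vacancy rate rose by 131.63%.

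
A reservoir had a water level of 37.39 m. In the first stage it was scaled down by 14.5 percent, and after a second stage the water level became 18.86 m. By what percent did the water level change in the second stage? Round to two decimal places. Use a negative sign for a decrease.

After the first stage: 37.39 × 0.855 = 31.96845.
Second-stage multiplier: 18.86 ÷ 31.96845 ≈ 0.589957.
That is a change of -41.00%.

-41.00%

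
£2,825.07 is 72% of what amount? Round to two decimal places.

£3,923.71

£2,825.07 ÷ 0.72 ≈ £3,923.71.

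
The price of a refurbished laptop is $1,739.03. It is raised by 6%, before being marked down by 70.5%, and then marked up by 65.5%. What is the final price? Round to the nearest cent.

Each change multiplies by a factor: 1.06 × 0.295 × 1.655 = 0.5175185.
$1,739.03 × 0.5175185 = $899.980197055 ≈ $899.98.

$899.98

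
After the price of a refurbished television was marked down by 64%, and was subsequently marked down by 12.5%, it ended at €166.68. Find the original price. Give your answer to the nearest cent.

The overall multiplier applied was 0.36 × 0.875 = 0.315.
So the original price was €166.68 ÷ 0.315 ≈ €529.14.

€529.14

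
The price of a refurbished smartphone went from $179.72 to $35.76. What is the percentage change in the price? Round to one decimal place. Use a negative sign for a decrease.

-80.1%

Change: $35.76 − $179.72 = -$143.96.
Relative to the original: -$143.96 ÷ $179.72 ≈ -80.1%.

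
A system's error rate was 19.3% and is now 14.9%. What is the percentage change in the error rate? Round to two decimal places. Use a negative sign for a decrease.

The change is 14.9 − 19.3 = -4.4 percentage points.
Relative to the original 19.3%, that is -4.4 ÷ 19.3 ≈ -22.80%.

-22.80%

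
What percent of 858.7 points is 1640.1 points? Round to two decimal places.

191.00%

1640.1 points ÷ 858.7 points ≈ 191.00%.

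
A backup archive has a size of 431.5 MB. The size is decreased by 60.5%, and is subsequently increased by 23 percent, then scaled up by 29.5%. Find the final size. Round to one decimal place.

Each change multiplies by a factor: 0.395 × 1.23 × 1.295 = 0.62917575.
431.5 × 0.62917575 = 271.489336125 ≈ 271.5.

271.5 MB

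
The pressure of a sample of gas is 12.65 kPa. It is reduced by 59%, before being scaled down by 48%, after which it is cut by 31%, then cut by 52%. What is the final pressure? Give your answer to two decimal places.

Each change multiplies by a factor: 0.41 × 0.52 × 0.69 × 0.48 = 0.07061184.
12.65 × 0.07061184 = 0.893239776 ≈ 0.89.

0.89 kPa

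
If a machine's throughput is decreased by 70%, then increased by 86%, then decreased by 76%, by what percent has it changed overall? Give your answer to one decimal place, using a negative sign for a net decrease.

-86.6%

The combined multiplier is 0.3 × 1.86 × 0.24 = 0.13392.
That corresponds to a decrease of 86.6%.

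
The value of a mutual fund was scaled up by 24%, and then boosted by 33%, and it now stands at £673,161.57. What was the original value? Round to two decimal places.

£408,174.61

Undoing the 33% increase: £673,161.57 ÷ 1.33 ≈ £506136.518797.
Undoing the 24% increase: £506136.518797 ÷ 1.24 ≈ £408,174.61.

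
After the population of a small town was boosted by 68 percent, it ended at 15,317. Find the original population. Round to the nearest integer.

9,117

The overall multiplier applied was 1.68.
So the original population was 15,317 ÷ 1.68 ≈ 9,117.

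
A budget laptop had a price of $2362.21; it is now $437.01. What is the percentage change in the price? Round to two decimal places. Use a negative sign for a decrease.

Change: $437.01 − $2362.21 = -$1925.20.
Relative to the original: -$1925.20 ÷ $2362.21 ≈ -81.50%.

-81.50%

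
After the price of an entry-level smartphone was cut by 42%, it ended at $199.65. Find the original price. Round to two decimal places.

The overall multiplier applied was 0.58.
So the original price was $199.65 ÷ 0.58 ≈ $344.22.

$344.22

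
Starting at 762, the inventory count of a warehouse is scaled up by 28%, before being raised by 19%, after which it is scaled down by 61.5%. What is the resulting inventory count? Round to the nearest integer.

Each change multiplies by a factor: 1.28 × 1.19 × 0.385 = 0.586432.
762 × 0.586432 = 446.861184 ≈ 447.

447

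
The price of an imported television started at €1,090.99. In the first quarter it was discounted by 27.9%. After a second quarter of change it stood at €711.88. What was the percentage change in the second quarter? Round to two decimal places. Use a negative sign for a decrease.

-9.50%

After the first quarter: €1,090.99 × 0.721 = €786.60379.
Second-quarter multiplier: €711.88 ÷ €786.60379 ≈ 0.905005.
That is a change of -9.50%.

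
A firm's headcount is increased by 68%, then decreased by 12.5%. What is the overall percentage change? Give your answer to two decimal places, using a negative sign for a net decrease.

A 68% increase multiplies by 1.68.
Then a 12.5% decrease: 1.68 × 0.875 = 1.47.
Overall factor 1.47, i.e. 47.00%.

47.00%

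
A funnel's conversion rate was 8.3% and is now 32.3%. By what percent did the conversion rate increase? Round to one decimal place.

The change is 32.3 − 8.3 = 24.0 percentage points.
Relative to the original 8.3%, that is 24.0 ÷ 8.3 ≈ 289.2%.
So the conversion rate rose by 289.2%.

289.2%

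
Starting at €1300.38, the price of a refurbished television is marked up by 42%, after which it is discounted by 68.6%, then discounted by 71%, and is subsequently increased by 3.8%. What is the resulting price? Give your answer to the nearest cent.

€174.54

Each change multiplies by a factor: 1.42 × 0.314 × 0.29 × 1.038 = 0.1342187976.
€1300.38 × 0.1342187976 = €174.535440023088 ≈ €174.54.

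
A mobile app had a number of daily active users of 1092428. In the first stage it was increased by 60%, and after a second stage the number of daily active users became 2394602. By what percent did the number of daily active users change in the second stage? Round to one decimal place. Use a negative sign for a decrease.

After the first stage: 1092428 × 1.6 = 1747884.8.
Second-stage multiplier: 2394602 ÷ 1747884.8 ≈ 1.37.
That is a change of 37.0%.

37.0%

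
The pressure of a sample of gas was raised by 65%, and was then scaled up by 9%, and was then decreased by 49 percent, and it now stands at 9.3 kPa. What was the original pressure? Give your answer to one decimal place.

Undoing the 49% decrease: 9.3 ÷ 0.51 ≈ 18.235294.
Undoing the 9% increase: 18.235294 ÷ 1.09 ≈ 16.729628.
Undoing the 65% increase: 16.729628 ÷ 1.65 ≈ 10.1 kPa.

10.1 kPa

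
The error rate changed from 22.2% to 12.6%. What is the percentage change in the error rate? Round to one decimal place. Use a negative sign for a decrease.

The change is 12.6 − 22.2 = -9.6 percentage points.
Relative to the original 22.2%, that is -9.6 ÷ 22.2 ≈ -43.2%.

-43.2%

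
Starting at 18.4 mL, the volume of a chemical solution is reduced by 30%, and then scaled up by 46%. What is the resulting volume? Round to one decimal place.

Each change multiplies by a factor: 0.7 × 1.46 = 1.022.
18.4 × 1.022 = 18.8048 ≈ 18.8.

18.8 mL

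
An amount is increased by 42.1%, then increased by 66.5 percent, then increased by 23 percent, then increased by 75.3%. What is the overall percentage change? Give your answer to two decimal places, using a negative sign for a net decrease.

410.15%

A 42.1% increase multiplies by 1.421.
Then a 66.5% increase: 1.421 × 1.665 = 2.365965.
Then a 23% increase: 2.365965 × 1.23 = 2.91013695.
Then a 75.3% increase: 2.91013695 × 1.753 = 5.10147007335.
Overall factor 5.10147007335, i.e. 410.15%.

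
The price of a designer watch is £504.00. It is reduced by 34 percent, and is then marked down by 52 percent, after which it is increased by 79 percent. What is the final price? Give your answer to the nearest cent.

Each change multiplies by a factor: 0.66 × 0.48 × 1.79 = 0.567072.
£504.00 × 0.567072 = £285.804288 ≈ £285.80.

£285.80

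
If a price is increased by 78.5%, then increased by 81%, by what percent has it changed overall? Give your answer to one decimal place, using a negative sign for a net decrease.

223.1%

A 78.5% increase multiplies by 1.785.
Then an 81% increase: 1.785 × 1.81 = 3.23085.
Overall factor 3.23085, i.e. 223.1%.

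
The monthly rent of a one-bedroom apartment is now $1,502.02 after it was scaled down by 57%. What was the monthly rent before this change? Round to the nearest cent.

The overall multiplier applied was 0.43.
So the original monthly rent was $1,502.02 ÷ 0.43 ≈ $3,493.07.

$3,493.07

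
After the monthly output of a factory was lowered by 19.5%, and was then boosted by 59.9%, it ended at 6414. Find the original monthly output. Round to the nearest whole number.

Undoing the 59.9% increase: 6414 ÷ 1.599 ≈ 4011.257036.
Undoing the 19.5% decrease: 4011.257036 ÷ 0.805 ≈ 4983.

4983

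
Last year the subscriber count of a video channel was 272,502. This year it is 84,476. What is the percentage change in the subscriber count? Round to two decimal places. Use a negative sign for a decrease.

-69.00%

Change: 84,476 − 272,502 = -188,026.
Relative to the original: -188,026 ÷ 272,502 ≈ -69.00%.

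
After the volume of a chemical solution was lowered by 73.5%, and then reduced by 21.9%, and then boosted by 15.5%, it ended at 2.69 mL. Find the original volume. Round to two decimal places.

The overall multiplier applied was 0.265 × 0.781 × 1.155 = 0.239044575.
So the original volume was 2.69 ÷ 0.239044575 ≈ 11.25 mL.

11.25 mL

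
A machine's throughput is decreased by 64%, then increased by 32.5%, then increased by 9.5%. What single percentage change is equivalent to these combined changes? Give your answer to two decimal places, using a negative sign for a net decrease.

A 64% decrease multiplies by 0.36.
Then a 32.5% increase: 0.36 × 1.325 = 0.477.
Then a 9.5% increase: 0.477 × 1.095 = 0.522315.
Overall factor 0.522315, i.e. -47.77%.

-47.77%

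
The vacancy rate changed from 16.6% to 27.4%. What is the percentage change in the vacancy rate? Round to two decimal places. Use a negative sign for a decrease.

The change is 27.4 − 16.6 = 10.8 percentage points.
Relative to the original 16.6%, that is 10.8 ÷ 16.6 ≈ 65.06%.

65.06%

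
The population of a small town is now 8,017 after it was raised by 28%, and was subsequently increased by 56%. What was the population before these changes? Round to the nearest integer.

Undoing the 56% increase: 8,017 ÷ 1.56 ≈ 5139.102564.
Undoing the 28% increase: 5139.102564 ÷ 1.28 ≈ 4,015.

4,015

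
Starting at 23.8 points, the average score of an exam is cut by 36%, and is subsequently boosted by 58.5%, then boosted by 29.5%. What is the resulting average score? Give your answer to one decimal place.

Apply the 36% decrease: 23.8 × 0.64 = 15.232.
58.5% increase: 15.232 × 1.585 = 24.14272.
Apply the 29.5% increase: 24.14272 × 1.295 = 31.2648224 ≈ 31.3.

31.3 points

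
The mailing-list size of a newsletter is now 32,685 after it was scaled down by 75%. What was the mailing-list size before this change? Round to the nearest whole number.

The overall multiplier applied was 0.25.
So the original mailing-list size was 32,685 ÷ 0.25 = 130,740.

130,740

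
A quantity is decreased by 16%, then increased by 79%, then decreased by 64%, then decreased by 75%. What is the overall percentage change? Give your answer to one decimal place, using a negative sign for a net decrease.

-86.5%

A 16% decrease multiplies by 0.84.
Then a 79% increase: 0.84 × 1.79 = 1.5036.
Then a 64% decrease: 1.5036 × 0.36 = 0.541296.
Then a 75% decrease: 0.541296 × 0.25 = 0.135324.
Overall factor 0.135324, i.e. -86.5%.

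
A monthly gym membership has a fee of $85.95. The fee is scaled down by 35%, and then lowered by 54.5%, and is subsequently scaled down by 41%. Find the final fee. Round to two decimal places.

$15.00

Each change multiplies by a factor: 0.65 × 0.455 × 0.59 = 0.1744925.
$85.95 × 0.1744925 = $14.997630375 ≈ $15.00.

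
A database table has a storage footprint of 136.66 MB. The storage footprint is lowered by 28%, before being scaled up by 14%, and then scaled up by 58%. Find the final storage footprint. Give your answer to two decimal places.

Apply the 28% decrease: 136.66 × 0.72 = 98.3952.
After the 14% increase: 98.3952 × 1.14 = 112.170528.
Apply the 58% increase: 112.170528 × 1.58 = 177.22943424 ≈ 177.23.

177.23 MB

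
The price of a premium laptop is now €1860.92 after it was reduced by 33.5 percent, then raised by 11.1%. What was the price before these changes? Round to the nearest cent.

€2518.79

Undoing the 11.1% increase: €1860.92 ÷ 1.111 ≈ €1674.9955.
Undoing the 33.5% decrease: €1674.9955 ÷ 0.665 ≈ €2518.79.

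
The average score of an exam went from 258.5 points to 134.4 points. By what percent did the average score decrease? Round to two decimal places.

Change: 134.4 − 258.5 = -124.1.
Relative to the original: -124.1 ÷ 258.5 ≈ -48.01%.
So the average score decreased by 48.01%.

48.01%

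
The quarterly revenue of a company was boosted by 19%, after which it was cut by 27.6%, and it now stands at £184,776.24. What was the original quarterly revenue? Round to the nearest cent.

£214,467.06

Undoing the 27.6% decrease: £184,776.24 ÷ 0.724 ≈ £255215.801105.
Undoing the 19% increase: £255215.801105 ÷ 1.19 ≈ £214,467.06.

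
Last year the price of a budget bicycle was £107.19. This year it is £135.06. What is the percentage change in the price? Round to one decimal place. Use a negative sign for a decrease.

26.0%

Change: £135.06 − £107.19 = £27.87.
Relative to the original: £27.87 ÷ £107.19 ≈ 26.0%.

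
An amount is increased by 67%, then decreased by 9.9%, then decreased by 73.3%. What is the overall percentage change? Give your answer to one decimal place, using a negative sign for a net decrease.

-59.8%

A 67% increase multiplies by 1.67.
Then a 9.9% decrease: 1.67 × 0.901 = 1.50467.
Then a 73.3% decrease: 1.50467 × 0.267 = 0.40174689.
Overall factor 0.40174689, i.e. -59.8%.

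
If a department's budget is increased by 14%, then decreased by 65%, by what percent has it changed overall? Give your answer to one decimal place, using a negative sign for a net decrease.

A 14% increase multiplies by 1.14.
Then a 65% decrease: 1.14 × 0.35 = 0.399.
Overall factor 0.399, i.e. -60.1%.

-60.1%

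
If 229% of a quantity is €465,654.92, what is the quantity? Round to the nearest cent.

€203,342.76

€465,654.92 ÷ 2.29 ≈ €203,342.76.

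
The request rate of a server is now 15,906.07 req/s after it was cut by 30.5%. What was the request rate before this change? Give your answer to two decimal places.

The overall multiplier applied was 0.695.
So the original request rate was 15,906.07 ÷ 0.695 ≈ 22,886.43 req/s.

22,886.43 req/s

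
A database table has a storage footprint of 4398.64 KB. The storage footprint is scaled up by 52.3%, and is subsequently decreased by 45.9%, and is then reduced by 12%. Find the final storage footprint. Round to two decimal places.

3189.32 KB

After the 52.3% increase: 4398.64 × 1.523 = 6699.12872.
Apply the 45.9% decrease: 6699.12872 × 0.541 = 3624.22863752.
Apply the 12% decrease: 3624.22863752 × 0.88 = 3189.3212010176 ≈ 3189.32.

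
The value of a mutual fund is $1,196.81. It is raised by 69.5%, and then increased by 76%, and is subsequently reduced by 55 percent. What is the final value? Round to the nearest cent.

Each change multiplies by a factor: 1.695 × 1.76 × 0.45 = 1.34244.
$1,196.81 × 1.34244 = $1606.6456164 ≈ $1,606.65.

$1,606.65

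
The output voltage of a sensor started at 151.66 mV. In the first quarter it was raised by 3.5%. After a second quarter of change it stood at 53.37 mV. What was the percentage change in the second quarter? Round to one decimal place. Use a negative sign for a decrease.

After the first quarter: 151.66 × 1.035 = 156.9681.
Second-quarter multiplier: 53.37 ÷ 156.9681 ≈ 0.34001.
That is a change of -66.0%.

-66.0%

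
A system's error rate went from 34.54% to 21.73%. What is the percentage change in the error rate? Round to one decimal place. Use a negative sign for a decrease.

-37.1%

The change is 21.73 − 34.54 = -12.81 percentage points.
Relative to the original 34.54%, that is -12.81 ÷ 34.54 ≈ -37.1%.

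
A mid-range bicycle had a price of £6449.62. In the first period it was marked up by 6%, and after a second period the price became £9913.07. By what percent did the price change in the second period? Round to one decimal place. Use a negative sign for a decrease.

After the first period: £6449.62 × 1.06 = £6836.5972.
Second-period multiplier: £9913.07 ÷ £6836.5972 ≈ 1.45.
That is a change of 45.0%.

45.0%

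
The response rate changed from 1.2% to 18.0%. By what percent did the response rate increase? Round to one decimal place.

The change is 18.0 − 1.2 = 16.8 percentage points.
Relative to the original 1.2%, that is 16.8 ÷ 1.2 = 1400.0%.
So the response rate rose by 1400.0%.

1400.0%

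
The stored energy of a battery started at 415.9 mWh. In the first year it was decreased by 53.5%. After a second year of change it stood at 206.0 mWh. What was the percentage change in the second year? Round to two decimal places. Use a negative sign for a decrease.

After the first year: 415.9 × 0.465 = 193.3935.
Second-year multiplier: 206.0 ÷ 193.3935 ≈ 1.065186.
That is a change of 6.52%.

6.52%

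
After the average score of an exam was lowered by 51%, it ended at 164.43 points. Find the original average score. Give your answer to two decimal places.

The overall multiplier applied was 0.49.
So the original average score was 164.43 ÷ 0.49 ≈ 335.57 points.

335.57 points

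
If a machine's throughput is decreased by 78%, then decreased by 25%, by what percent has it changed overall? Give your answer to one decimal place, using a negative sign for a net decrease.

A 78% decrease multiplies by 0.22.
Then a 25% decrease: 0.22 × 0.75 = 0.165.
Overall factor 0.165, i.e. -83.5%.

-83.5%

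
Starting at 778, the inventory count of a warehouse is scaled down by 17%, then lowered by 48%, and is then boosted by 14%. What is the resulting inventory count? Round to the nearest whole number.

383

Each change multiplies by a factor: 0.83 × 0.52 × 1.14 = 0.492024.
778 × 0.492024 = 382.794672 ≈ 383.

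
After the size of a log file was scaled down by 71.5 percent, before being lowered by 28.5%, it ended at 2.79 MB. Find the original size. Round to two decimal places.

13.69 MB

Undoing the 28.5% decrease: 2.79 ÷ 0.715 ≈ 3.902098.
Undoing the 71.5% decrease: 3.902098 ÷ 0.285 ≈ 13.69 MB.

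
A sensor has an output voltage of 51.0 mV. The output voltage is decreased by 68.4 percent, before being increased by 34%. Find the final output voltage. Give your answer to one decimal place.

21.6 mV

Each change multiplies by a factor: 0.316 × 1.34 = 0.42344.
51.0 × 0.42344 = 21.59544 ≈ 21.6.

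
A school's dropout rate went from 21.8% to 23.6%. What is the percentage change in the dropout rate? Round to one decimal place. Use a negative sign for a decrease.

The change is 23.6 − 21.8 = 1.8 percentage points.
Relative to the original 21.8%, that is 1.8 ÷ 21.8 ≈ 8.3%.

8.3%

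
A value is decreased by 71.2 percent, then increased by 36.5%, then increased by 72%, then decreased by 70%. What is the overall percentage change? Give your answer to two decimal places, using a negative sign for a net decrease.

The combined multiplier is 0.288 × 1.365 × 1.72 × 0.3 = 0.20284992.
That corresponds to a decrease of 79.72%.

-79.72%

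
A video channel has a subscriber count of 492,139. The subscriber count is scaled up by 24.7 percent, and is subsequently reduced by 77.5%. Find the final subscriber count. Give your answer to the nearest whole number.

24.7% increase: 492,139 × 1.247 = 613697.333.
77.5% decrease: 613697.333 × 0.225 = 138081.899925 ≈ 138,082.

138,082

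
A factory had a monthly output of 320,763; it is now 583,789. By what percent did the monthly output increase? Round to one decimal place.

Change: 583,789 − 320,763 = 263,026.
Relative to the original: 263,026 ÷ 320,763 ≈ 82.0%.
So the monthly output increased by 82.0%.

82.0%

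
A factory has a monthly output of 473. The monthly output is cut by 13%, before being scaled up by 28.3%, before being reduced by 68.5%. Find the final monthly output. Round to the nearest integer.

166

Each change multiplies by a factor: 0.87 × 1.283 × 0.315 = 0.35160615.
473 × 0.35160615 = 166.30970895 ≈ 166.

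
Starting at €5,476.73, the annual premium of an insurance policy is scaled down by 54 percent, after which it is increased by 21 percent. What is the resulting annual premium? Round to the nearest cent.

Apply the 54% decrease: €5,476.73 × 0.46 = €2519.2958.
After the 21% increase: €2519.2958 × 1.21 = €3048.347918 ≈ €3,048.35.

€3,048.35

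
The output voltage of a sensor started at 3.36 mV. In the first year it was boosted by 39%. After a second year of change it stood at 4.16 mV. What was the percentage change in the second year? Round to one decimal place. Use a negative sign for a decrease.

-10.9%

After the first year: 3.36 × 1.39 = 4.6704.
Second-year multiplier: 4.16 ÷ 4.6704 ≈ 0.89072.
That is a change of -10.9%.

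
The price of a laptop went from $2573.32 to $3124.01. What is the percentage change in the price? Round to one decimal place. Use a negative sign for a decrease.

21.4%

Change: $3124.01 − $2573.32 = $550.69.
Relative to the original: $550.69 ÷ $2573.32 ≈ 21.4%.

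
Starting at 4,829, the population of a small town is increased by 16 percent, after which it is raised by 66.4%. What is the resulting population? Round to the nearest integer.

9,321

After the 16% increase: 4,829 × 1.16 = 5601.64.
After the 66.4% increase: 5601.64 × 1.664 = 9321.12896 ≈ 9,321.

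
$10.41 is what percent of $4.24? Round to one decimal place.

245.5%

$10.41 ÷ $4.24 ≈ 245.5%.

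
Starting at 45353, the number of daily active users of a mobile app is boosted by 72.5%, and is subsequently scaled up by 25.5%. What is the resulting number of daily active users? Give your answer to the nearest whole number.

After the 72.5% increase: 45353 × 1.725 = 78233.925.
25.5% increase: 78233.925 × 1.255 = 98183.575875 ≈ 98184.

98184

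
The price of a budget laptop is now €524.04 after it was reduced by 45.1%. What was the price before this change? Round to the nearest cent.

The overall multiplier applied was 0.549.
So the original price was €524.04 ÷ 0.549 ≈ €954.54.

€954.54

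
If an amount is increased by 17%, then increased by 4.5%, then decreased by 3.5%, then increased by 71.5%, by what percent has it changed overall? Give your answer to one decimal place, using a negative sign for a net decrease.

102.3%

A 17% increase multiplies by 1.17.
Then a 4.5% increase: 1.17 × 1.045 = 1.22265.
Then a 3.5% decrease: 1.22265 × 0.965 = 1.17985725.
Then a 71.5% increase: 1.17985725 × 1.715 = 2.02345518375.
Overall factor 2.02345518375, i.e. 102.3%.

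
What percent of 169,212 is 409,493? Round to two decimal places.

409,493 ÷ 169,212 ≈ 242.00%.

242.00%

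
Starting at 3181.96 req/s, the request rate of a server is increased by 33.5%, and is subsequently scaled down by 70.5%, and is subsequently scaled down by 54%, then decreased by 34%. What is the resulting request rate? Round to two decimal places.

380.45 req/s

Each change multiplies by a factor: 1.335 × 0.295 × 0.46 × 0.66 = 0.11956527.
3181.96 × 0.11956527 = 380.4519065292 ≈ 380.45.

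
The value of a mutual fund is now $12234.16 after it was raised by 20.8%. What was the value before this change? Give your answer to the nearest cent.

$10127.62

The overall multiplier applied was 1.208.
So the original value was $12234.16 ÷ 1.208 ≈ $10127.62.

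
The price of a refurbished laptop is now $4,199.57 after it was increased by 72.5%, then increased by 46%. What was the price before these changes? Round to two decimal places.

The overall multiplier applied was 1.725 × 1.46 = 2.5185.
So the original price was $4,199.57 ÷ 2.5185 ≈ $1,667.49.

$1,667.49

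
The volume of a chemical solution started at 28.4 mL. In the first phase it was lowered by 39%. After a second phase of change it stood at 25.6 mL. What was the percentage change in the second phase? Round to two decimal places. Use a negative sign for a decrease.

47.77%

After the first phase: 28.4 × 0.61 = 17.324.
Second-phase multiplier: 25.6 ÷ 17.324 ≈ 1.477719.
That is a change of 47.77%.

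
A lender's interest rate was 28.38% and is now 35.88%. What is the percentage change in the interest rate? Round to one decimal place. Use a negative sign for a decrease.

26.4%

The change is 35.88 − 28.38 = 7.50 percentage points.
Relative to the original 28.38%, that is 7.50 ÷ 28.38 ≈ 26.4%.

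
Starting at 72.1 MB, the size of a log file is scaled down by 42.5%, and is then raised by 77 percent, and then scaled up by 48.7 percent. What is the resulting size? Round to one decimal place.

109.1 MB

Apply the 42.5% decrease: 72.1 × 0.575 = 41.4575.
77% increase: 41.4575 × 1.77 = 73.379775.
After the 48.7% increase: 73.379775 × 1.487 = 109.115725425 ≈ 109.1.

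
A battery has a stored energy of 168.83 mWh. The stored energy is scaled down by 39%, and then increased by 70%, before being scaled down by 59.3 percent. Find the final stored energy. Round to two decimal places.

Each change multiplies by a factor: 0.61 × 1.7 × 0.407 = 0.422059.
168.83 × 0.422059 = 71.25622097 ≈ 71.26.

71.26 mWh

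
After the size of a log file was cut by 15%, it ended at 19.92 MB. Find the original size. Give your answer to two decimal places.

23.44 MB

The overall multiplier applied was 0.85.
So the original size was 19.92 ÷ 0.85 ≈ 23.44 MB.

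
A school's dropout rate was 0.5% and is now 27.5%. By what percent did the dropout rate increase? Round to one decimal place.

5400.0%

The change is 27.5 − 0.5 = 27.0 percentage points.
Relative to the original 0.5%, that is 27.0 ÷ 0.5 = 5400.0%.
So the dropout rate rose by 5400.0%.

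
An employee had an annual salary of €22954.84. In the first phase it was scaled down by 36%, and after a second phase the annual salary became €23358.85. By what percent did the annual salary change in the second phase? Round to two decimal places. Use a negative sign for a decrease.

After the first phase: €22954.84 × 0.64 = €14691.0976.
Second-phase multiplier: €23358.85 ÷ €14691.0976 ≈ 1.59.
That is a change of 59.00%.

59.00%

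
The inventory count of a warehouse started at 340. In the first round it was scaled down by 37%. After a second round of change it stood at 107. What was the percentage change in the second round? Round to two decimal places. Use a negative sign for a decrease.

-50.05%

After the first round: 340 × 0.63 = 214.2.
Second-round multiplier: 107 ÷ 214.2 ≈ 0.499533.
That is a change of -50.05%.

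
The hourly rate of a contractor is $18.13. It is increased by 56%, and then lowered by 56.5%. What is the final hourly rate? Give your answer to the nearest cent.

Each change multiplies by a factor: 1.56 × 0.435 = 0.6786.
$18.13 × 0.6786 = $12.303018 ≈ $12.30.

$12.30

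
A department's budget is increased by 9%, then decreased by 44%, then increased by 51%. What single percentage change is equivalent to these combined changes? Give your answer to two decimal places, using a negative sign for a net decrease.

A 9% increase multiplies by 1.09.
Then a 44% decrease: 1.09 × 0.56 = 0.6104.
Then a 51% increase: 0.6104 × 1.51 = 0.921704.
Overall factor 0.921704, i.e. -7.83%.

-7.83%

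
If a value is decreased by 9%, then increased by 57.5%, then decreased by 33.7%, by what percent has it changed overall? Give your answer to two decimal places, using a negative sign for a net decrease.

The combined multiplier is 0.91 × 1.575 × 0.663 = 0.95024475.
That corresponds to a decrease of 4.98%.

-4.98%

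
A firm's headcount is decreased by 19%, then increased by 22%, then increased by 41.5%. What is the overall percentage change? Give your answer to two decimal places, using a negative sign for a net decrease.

A 19% decrease multiplies by 0.81.
Then a 22% increase: 0.81 × 1.22 = 0.9882.
Then a 41.5% increase: 0.9882 × 1.415 = 1.398303.
Overall factor 1.398303, i.e. 39.83%.

39.83%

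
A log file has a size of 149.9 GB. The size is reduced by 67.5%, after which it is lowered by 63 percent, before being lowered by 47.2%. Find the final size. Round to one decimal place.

9.5 GB

Each change multiplies by a factor: 0.325 × 0.37 × 0.528 = 0.063492.
149.9 × 0.063492 = 9.5174508 ≈ 9.5.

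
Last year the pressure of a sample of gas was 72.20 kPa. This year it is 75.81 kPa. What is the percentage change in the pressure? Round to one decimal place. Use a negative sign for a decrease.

5.0%

Change: 75.81 − 72.20 = 3.61.
Relative to the original: 3.61 ÷ 72.20 = 5.0%.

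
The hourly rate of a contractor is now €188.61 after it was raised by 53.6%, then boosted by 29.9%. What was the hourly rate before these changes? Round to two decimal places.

The overall multiplier applied was 1.536 × 1.299 = 1.995264.
So the original hourly rate was €188.61 ÷ 1.995264 ≈ €94.53.

€94.53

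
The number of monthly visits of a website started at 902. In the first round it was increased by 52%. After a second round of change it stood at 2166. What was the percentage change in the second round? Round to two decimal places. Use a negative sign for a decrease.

57.98%

After the first round: 902 × 1.52 = 1371.04.
Second-round multiplier: 2166 ÷ 1371.04 ≈ 1.579823.
That is a change of 57.98%.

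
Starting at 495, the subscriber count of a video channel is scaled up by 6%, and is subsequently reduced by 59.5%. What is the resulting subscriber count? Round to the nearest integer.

213

Each change multiplies by a factor: 1.06 × 0.405 = 0.4293.
495 × 0.4293 = 212.5035 ≈ 213.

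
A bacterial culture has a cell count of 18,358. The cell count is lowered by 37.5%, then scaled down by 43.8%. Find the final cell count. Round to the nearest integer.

37.5% decrease: 18,358 × 0.625 = 11473.75.
After the 43.8% decrease: 11473.75 × 0.562 = 6448.2475 ≈ 6,448.

6,448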